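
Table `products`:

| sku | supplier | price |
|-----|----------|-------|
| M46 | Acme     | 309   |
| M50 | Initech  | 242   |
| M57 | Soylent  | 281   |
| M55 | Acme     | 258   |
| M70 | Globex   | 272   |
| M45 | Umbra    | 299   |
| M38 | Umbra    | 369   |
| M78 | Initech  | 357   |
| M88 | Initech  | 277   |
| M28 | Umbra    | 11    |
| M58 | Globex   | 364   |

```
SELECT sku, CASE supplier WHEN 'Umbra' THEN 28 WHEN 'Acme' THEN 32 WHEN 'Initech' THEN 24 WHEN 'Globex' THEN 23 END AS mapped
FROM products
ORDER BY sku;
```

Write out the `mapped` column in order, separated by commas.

28, 28, 28, 32, 24, 32, NULL, 23, 23, 24, 24

sku=M28: supplier='Umbra' → 28
sku=M38: supplier='Umbra' → 28
sku=M45: supplier='Umbra' → 28
sku=M46: supplier='Acme' → 32
sku=M50: supplier='Initech' → 24
sku=M55: supplier='Acme' → 32
sku=M57: (no match → NULL) → NULL
sku=M58: supplier='Globex' → 23
sku=M70: supplier='Globex' → 23
sku=M78: supplier='Initech' → 24
sku=M88: supplier='Initech' → 24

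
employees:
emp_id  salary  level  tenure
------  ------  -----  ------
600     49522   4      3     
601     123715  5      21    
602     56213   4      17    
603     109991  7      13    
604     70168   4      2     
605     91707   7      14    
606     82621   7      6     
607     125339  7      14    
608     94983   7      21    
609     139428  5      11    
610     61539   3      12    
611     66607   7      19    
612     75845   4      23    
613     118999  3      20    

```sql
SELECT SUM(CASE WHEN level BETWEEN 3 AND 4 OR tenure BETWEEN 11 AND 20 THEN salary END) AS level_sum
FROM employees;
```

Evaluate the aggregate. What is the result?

965358

emp_id=600: ✓ → 49522
emp_id=601: ✗
emp_id=602: ✓ → 56213
emp_id=603: ✓ → 109991
emp_id=604: ✓ → 70168
emp_id=605: ✓ → 91707
emp_id=606: ✗
emp_id=607: ✓ → 125339
emp_id=608: ✗
emp_id=609: ✓ → 139428
emp_id=610: ✓ → 61539
emp_id=611: ✓ → 66607
emp_id=612: ✓ → 75845
emp_id=613: ✓ → 118999
level_sum = 49522 + 56213 + 109991 + 70168 + 91707 + 125339 + 139428 + 61539 + 66607 + 75845 + 118999 = 965358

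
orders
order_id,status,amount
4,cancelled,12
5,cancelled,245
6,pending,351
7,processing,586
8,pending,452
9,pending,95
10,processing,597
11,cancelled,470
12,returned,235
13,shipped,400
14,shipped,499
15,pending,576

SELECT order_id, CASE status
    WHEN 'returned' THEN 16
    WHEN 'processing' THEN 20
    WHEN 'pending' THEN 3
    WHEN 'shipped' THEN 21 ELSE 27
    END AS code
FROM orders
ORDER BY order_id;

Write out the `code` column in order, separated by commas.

27, 27, 3, 20, 3, 3, 20, 27, 16, 21, 21, 3

order_id=4: ELSE → 27
order_id=5: ELSE → 27
order_id=6: status='pending' → 3
order_id=7: status='processing' → 20
order_id=8: status='pending' → 3
order_id=9: status='pending' → 3
order_id=10: status='processing' → 20
order_id=11: ELSE → 27
order_id=12: status='returned' → 16
order_id=13: status='shipped' → 21
order_id=14: status='shipped' → 21
order_id=15: status='pending' → 3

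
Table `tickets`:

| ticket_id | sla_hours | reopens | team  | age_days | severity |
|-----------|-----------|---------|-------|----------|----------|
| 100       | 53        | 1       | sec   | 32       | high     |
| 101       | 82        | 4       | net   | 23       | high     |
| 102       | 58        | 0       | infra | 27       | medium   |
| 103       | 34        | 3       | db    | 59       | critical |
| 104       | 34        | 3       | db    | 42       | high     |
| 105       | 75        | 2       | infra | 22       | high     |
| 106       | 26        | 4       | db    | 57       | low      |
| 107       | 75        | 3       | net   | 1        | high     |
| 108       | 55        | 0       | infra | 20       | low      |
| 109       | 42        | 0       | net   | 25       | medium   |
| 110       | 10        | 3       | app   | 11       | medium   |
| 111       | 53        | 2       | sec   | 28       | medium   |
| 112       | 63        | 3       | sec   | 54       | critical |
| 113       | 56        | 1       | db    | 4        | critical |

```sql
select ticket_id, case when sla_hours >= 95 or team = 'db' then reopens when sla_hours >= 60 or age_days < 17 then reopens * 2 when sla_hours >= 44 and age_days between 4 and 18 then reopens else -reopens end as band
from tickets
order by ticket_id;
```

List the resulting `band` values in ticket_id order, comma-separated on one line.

-1, 8, 0, 3, 3, 4, 4, 6, 0, 0, 6, -2, 6, 1

ticket_id=100: ELSE → -1
ticket_id=101: sla_hours >= 60 or age_days < 17 → 8
ticket_id=102: ELSE → 0
ticket_id=103: sla_hours >= 95 or team = 'db' → 3
ticket_id=104: sla_hours >= 95 or team = 'db' → 3
ticket_id=105: sla_hours >= 60 or age_days < 17 → 4
ticket_id=106: sla_hours >= 95 or team = 'db' → 4
ticket_id=107: sla_hours >= 60 or age_days < 17 → 6
ticket_id=108: ELSE → 0
ticket_id=109: ELSE → 0
ticket_id=110: sla_hours >= 60 or age_days < 17 → 6
ticket_id=111: ELSE → -2
ticket_id=112: sla_hours >= 60 or age_days < 17 → 6
ticket_id=113: sla_hours >= 95 or team = 'db' → 1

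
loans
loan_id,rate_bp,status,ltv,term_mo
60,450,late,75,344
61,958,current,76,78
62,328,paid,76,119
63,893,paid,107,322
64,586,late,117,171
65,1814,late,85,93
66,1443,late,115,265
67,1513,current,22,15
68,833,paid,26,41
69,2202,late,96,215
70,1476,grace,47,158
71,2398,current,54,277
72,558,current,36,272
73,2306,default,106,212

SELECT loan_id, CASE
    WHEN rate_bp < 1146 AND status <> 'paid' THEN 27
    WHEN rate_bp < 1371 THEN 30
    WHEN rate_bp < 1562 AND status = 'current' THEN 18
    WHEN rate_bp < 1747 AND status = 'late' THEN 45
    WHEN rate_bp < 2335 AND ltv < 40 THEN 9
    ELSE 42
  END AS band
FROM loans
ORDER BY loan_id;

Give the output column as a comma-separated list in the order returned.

loan_id=60: rate_bp < 1146 AND status <> 'paid' → 27
loan_id=61: rate_bp < 1146 AND status <> 'paid' → 27
loan_id=62: rate_bp < 1371 → 30
loan_id=63: rate_bp < 1371 → 30
loan_id=64: rate_bp < 1146 AND status <> 'paid' → 27
loan_id=65: ELSE → 42
loan_id=66: rate_bp < 1747 AND status = 'late' → 45
loan_id=67: rate_bp < 1562 AND status = 'current' → 18
loan_id=68: rate_bp < 1371 → 30
loan_id=69: ELSE → 42
loan_id=70: ELSE → 42
loan_id=71: ELSE → 42
loan_id=72: rate_bp < 1146 AND status <> 'paid' → 27
loan_id=73: ELSE → 42

27, 27, 30, 30, 27, 42, 45, 18, 30, 42, 42, 42, 27, 42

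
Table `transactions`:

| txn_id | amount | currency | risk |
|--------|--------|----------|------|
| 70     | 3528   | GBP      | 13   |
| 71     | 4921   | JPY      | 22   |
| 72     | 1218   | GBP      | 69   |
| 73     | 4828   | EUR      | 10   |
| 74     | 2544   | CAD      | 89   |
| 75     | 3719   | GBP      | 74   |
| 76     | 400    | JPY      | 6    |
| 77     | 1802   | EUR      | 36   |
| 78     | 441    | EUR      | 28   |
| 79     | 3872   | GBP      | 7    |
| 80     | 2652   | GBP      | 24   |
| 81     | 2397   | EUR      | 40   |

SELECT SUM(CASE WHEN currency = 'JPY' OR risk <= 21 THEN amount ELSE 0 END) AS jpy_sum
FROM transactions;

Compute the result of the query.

17549

txn_id=70: ✓ → 3528
txn_id=71: ✓ → 4921
txn_id=72: ✗
txn_id=73: ✓ → 4828
txn_id=74: ✗
txn_id=75: ✗
txn_id=76: ✓ → 400
txn_id=77: ✗
txn_id=78: ✗
txn_id=79: ✓ → 3872
txn_id=80: ✗
txn_id=81: ✗
jpy_sum = 3528 + 4921 + 4828 + 400 + 3872 = 17549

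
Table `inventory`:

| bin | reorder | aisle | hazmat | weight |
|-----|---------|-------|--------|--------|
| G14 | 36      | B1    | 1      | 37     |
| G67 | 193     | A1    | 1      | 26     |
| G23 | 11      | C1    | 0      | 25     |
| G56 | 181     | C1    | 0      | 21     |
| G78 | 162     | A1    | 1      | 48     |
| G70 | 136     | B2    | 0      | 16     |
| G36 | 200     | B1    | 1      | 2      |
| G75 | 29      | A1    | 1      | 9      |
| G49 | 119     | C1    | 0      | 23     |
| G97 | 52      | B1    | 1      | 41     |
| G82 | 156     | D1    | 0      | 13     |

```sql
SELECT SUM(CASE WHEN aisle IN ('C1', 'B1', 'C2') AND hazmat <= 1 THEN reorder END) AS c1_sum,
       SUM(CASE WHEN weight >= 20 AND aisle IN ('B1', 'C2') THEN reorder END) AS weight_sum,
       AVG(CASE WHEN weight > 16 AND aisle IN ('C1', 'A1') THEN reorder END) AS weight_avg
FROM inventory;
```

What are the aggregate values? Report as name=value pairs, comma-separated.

[c1_sum: aisle IN ('C1', 'B1', 'C2') AND hazmat <= 1]
bin=G14: ✓ → 36
bin=G67: ✗
bin=G23: ✓ → 11
bin=G56: ✓ → 181
bin=G78: ✗
bin=G70: ✗
bin=G36: ✓ → 200
bin=G75: ✗
bin=G49: ✓ → 119
bin=G97: ✓ → 52
bin=G82: ✗
c1_sum = 36 + 11 + 181 + 200 + 119 + 52 = 599
—
[weight_sum: weight >= 20 AND aisle IN ('B1', 'C2')]
bin=G14: ✓ → 36
bin=G67: ✗
bin=G23: ✗
bin=G56: ✗
bin=G78: ✗
bin=G70: ✗
bin=G36: ✗
bin=G75: ✗
bin=G49: ✗
bin=G97: ✓ → 52
bin=G82: ✗
weight_sum = 36 + 52 = 88
—
[weight_avg: weight > 16 AND aisle IN ('C1', 'A1')]
bin=G14: ✗
bin=G67: ✓ → 193
bin=G23: ✓ → 11
bin=G56: ✓ → 181
bin=G78: ✓ → 162
bin=G70: ✗
bin=G36: ✗
bin=G75: ✗
bin=G49: ✓ → 119
bin=G97: ✗
bin=G82: ✗
weight_avg = (193 + 11 + 181 + 162 + 119) / 5 = 133.2

c1_sum=599, weight_sum=88, weight_avg=133.2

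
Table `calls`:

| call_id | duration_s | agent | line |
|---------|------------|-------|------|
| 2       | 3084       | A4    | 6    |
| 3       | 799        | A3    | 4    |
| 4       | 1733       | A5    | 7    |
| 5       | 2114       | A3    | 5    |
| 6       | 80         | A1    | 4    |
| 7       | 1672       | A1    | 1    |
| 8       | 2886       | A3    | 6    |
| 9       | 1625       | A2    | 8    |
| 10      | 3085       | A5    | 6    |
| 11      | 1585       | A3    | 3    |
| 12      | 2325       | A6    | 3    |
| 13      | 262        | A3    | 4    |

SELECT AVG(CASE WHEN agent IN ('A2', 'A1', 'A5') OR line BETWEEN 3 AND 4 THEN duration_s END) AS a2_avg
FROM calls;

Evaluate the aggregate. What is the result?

call_id=2: ✗
call_id=3: ✓ → 799
call_id=4: ✓ → 1733
call_id=5: ✗
call_id=6: ✓ → 80
call_id=7: ✓ → 1672
call_id=8: ✗
call_id=9: ✓ → 1625
call_id=10: ✓ → 3085
call_id=11: ✓ → 1585
call_id=12: ✓ → 2325
call_id=13: ✓ → 262
a2_avg = (799 + 1733 + 80 + 1672 + 1625 + 3085 + 1585 + 2325 + 262) / 9 = 1462.8888888889

1462.8888888889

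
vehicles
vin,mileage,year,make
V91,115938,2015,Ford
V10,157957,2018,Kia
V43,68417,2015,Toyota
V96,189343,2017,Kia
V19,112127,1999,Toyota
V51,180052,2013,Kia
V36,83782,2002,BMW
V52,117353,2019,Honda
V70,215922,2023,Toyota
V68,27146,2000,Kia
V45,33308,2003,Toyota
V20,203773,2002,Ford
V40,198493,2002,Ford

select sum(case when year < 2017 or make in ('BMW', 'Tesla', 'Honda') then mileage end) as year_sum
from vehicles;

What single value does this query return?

1140389

vin=V91: ✓ → 115938
vin=V10: ✗
vin=V43: ✓ → 68417
vin=V96: ✗
vin=V19: ✓ → 112127
vin=V51: ✓ → 180052
vin=V36: ✓ → 83782
vin=V52: ✓ → 117353
vin=V70: ✗
vin=V68: ✓ → 27146
vin=V45: ✓ → 33308
vin=V20: ✓ → 203773
vin=V40: ✓ → 198493
year_sum = 115938 + 68417 + 112127 + 180052 + 83782 + 117353 + 27146 + 33308 + 203773 + 198493 = 1140389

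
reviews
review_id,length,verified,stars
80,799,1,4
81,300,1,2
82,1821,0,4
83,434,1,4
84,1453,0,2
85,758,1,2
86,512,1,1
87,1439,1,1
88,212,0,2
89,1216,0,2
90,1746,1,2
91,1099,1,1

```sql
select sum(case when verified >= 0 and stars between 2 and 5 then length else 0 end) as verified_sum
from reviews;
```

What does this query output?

8739

review_id=80: ✓ → 799
review_id=81: ✓ → 300
review_id=82: ✓ → 1821
review_id=83: ✓ → 434
review_id=84: ✓ → 1453
review_id=85: ✓ → 758
review_id=86: ✗
review_id=87: ✗
review_id=88: ✓ → 212
review_id=89: ✓ → 1216
review_id=90: ✓ → 1746
review_id=91: ✗
verified_sum = 799 + 300 + 1821 + 434 + 1453 + 758 + 212 + 1216 + 1746 = 8739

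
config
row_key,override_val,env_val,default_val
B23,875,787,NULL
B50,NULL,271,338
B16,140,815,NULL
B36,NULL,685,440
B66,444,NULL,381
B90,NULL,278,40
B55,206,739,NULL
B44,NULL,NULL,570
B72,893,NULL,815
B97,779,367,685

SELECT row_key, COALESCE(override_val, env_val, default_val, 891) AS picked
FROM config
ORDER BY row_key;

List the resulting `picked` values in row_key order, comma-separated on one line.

140, 875, 685, 570, 271, 206, 444, 893, 278, 779

row_key=B16: override_val=140 → 140
row_key=B23: override_val=875 → 875
row_key=B36: override_val=NULL, env_val=685 → 685
row_key=B44: override_val=NULL, env_val=NULL, default_val=570 → 570
row_key=B50: override_val=NULL, env_val=271 → 271
row_key=B55: override_val=206 → 206
row_key=B66: override_val=444 → 444
row_key=B72: override_val=893 → 893
row_key=B90: override_val=NULL, env_val=278 → 278
row_key=B97: override_val=779 → 779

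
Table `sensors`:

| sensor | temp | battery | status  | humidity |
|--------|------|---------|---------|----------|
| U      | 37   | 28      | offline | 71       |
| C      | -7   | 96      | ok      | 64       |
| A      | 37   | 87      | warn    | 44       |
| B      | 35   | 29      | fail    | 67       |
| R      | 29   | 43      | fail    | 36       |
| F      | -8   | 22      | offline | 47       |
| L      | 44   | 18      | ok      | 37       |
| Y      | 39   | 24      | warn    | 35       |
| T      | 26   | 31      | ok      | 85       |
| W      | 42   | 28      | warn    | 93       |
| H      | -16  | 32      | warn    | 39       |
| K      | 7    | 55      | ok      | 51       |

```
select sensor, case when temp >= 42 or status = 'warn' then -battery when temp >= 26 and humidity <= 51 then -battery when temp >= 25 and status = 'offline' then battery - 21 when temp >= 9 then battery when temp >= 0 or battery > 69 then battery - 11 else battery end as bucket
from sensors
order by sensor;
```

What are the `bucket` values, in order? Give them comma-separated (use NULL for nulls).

-87, 29, 85, 22, -32, 44, -18, -43, 31, 7, -28, -24

sensor=A: temp >= 42 or status = 'warn' → -87
sensor=B: temp >= 9 → 29
sensor=C: temp >= 0 or battery > 69 → 85
sensor=F: ELSE → 22
sensor=H: temp >= 42 or status = 'warn' → -32
sensor=K: temp >= 0 or battery > 69 → 44
sensor=L: temp >= 42 or status = 'warn' → -18
sensor=R: temp >= 26 and humidity <= 51 → -43
sensor=T: temp >= 9 → 31
sensor=U: temp >= 25 and status = 'offline' → 7
sensor=W: temp >= 42 or status = 'warn' → -28
sensor=Y: temp >= 42 or status = 'warn' → -24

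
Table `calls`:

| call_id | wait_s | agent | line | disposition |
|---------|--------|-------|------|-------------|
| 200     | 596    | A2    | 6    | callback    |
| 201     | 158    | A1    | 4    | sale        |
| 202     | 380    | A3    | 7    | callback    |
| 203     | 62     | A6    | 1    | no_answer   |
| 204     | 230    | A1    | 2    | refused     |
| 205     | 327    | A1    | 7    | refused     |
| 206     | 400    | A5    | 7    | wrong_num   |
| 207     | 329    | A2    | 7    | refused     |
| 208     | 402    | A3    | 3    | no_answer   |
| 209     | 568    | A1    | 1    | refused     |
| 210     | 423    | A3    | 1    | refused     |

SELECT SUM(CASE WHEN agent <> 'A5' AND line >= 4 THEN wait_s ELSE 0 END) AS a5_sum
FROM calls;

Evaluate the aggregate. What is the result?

1790

call_id=200: ✓ → 596
call_id=201: ✓ → 158
call_id=202: ✓ → 380
call_id=203: ✗
call_id=204: ✗
call_id=205: ✓ → 327
call_id=206: ✗
call_id=207: ✓ → 329
call_id=208: ✗
call_id=209: ✗
call_id=210: ✗
a5_sum = 596 + 158 + 380 + 327 + 329 = 1790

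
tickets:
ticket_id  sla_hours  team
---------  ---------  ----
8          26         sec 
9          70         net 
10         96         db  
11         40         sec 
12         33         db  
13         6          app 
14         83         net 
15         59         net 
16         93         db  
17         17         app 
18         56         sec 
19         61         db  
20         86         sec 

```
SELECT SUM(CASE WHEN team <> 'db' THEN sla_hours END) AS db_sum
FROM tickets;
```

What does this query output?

ticket_id=8: ✓ → 26
ticket_id=9: ✓ → 70
ticket_id=10: ✗
ticket_id=11: ✓ → 40
ticket_id=12: ✗
ticket_id=13: ✓ → 6
ticket_id=14: ✓ → 83
ticket_id=15: ✓ → 59
ticket_id=16: ✗
ticket_id=17: ✓ → 17
ticket_id=18: ✓ → 56
ticket_id=19: ✗
ticket_id=20: ✓ → 86
db_sum = 26 + 70 + 40 + 6 + 83 + 59 + 17 + 56 + 86 = 443

443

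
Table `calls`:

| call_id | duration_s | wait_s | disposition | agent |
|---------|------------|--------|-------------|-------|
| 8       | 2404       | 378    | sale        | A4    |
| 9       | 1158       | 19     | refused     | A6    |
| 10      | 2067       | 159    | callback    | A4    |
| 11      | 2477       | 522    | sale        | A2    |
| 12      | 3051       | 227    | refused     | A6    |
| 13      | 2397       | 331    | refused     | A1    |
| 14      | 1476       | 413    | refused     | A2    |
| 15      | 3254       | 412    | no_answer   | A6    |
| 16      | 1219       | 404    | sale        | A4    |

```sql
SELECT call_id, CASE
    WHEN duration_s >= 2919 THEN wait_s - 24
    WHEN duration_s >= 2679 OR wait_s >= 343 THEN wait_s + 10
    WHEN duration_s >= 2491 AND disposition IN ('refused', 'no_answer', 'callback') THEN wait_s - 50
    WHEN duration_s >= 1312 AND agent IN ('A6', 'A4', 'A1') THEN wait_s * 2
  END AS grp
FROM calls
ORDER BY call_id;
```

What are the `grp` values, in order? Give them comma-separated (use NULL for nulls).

388, NULL, 318, 532, 203, 662, 423, 388, 414

call_id=8: duration_s >= 2679 OR wait_s >= 343 → 388
call_id=9: (no match → NULL) → NULL
call_id=10: duration_s >= 1312 AND agent IN ('A6', 'A4', 'A1') → 318
call_id=11: duration_s >= 2679 OR wait_s >= 343 → 532
call_id=12: duration_s >= 2919 → 203
call_id=13: duration_s >= 1312 AND agent IN ('A6', 'A4', 'A1') → 662
call_id=14: duration_s >= 2679 OR wait_s >= 343 → 423
call_id=15: duration_s >= 2919 → 388
call_id=16: duration_s >= 2679 OR wait_s >= 343 → 414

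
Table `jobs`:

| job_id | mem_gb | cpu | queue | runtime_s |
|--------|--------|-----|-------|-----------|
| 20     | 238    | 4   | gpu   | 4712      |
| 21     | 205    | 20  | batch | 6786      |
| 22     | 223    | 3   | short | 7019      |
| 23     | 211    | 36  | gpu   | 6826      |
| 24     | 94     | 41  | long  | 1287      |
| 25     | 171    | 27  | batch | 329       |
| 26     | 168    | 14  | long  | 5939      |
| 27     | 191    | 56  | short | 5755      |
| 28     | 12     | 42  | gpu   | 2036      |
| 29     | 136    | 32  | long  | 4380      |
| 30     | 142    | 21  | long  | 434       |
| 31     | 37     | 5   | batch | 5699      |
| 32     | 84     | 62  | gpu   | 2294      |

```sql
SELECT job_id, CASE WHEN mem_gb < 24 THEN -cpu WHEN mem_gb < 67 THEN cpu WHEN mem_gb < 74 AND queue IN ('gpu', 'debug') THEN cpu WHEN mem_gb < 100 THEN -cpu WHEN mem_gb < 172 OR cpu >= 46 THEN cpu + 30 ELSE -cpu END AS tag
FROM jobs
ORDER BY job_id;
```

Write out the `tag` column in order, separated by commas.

-4, -20, -3, -36, -41, 57, 44, 86, -42, 62, 51, 5, -62

job_id=20: ELSE → -4
job_id=21: ELSE → -20
job_id=22: ELSE → -3
job_id=23: ELSE → -36
job_id=24: mem_gb < 100 → -41
job_id=25: mem_gb < 172 OR cpu >= 46 → 57
job_id=26: mem_gb < 172 OR cpu >= 46 → 44
job_id=27: mem_gb < 172 OR cpu >= 46 → 86
job_id=28: mem_gb < 24 → -42
job_id=29: mem_gb < 172 OR cpu >= 46 → 62
job_id=30: mem_gb < 172 OR cpu >= 46 → 51
job_id=31: mem_gb < 67 → 5
job_id=32: mem_gb < 100 → -62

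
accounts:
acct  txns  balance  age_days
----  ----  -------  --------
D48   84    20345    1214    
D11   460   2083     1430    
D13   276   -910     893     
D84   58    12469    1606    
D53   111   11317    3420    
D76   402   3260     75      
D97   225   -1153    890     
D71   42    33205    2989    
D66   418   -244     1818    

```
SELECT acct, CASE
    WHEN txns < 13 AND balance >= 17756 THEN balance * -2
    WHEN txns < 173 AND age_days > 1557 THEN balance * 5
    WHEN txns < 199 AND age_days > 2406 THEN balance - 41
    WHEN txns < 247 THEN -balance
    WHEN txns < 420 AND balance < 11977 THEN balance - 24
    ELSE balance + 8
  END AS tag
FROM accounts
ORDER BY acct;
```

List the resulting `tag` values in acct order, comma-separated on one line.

2091, -934, -20345, 56585, -268, 166025, 3236, 62345, 1153

acct=D11: ELSE → 2091
acct=D13: txns < 420 AND balance < 11977 → -934
acct=D48: txns < 247 → -20345
acct=D53: txns < 173 AND age_days > 1557 → 56585
acct=D66: txns < 420 AND balance < 11977 → -268
acct=D71: txns < 173 AND age_days > 1557 → 166025
acct=D76: txns < 420 AND balance < 11977 → 3236
acct=D84: txns < 173 AND age_days > 1557 → 62345
acct=D97: txns < 247 → 1153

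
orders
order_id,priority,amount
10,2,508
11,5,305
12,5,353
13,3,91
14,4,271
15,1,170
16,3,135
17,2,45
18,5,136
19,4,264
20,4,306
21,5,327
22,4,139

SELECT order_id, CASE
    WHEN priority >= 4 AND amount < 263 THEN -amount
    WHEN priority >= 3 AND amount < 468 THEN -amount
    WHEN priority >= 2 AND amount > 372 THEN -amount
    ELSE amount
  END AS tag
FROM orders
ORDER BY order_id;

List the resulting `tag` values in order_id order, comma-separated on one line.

-508, -305, -353, -91, -271, 170, -135, 45, -136, -264, -306, -327, -139

order_id=10: priority >= 2 AND amount > 372 → -508
order_id=11: priority >= 3 AND amount < 468 → -305
order_id=12: priority >= 3 AND amount < 468 → -353
order_id=13: priority >= 3 AND amount < 468 → -91
order_id=14: priority >= 3 AND amount < 468 → -271
order_id=15: ELSE → 170
order_id=16: priority >= 3 AND amount < 468 → -135
order_id=17: ELSE → 45
order_id=18: priority >= 4 AND amount < 263 → -136
order_id=19: priority >= 3 AND amount < 468 → -264
order_id=20: priority >= 3 AND amount < 468 → -306
order_id=21: priority >= 3 AND amount < 468 → -327
order_id=22: priority >= 4 AND amount < 263 → -139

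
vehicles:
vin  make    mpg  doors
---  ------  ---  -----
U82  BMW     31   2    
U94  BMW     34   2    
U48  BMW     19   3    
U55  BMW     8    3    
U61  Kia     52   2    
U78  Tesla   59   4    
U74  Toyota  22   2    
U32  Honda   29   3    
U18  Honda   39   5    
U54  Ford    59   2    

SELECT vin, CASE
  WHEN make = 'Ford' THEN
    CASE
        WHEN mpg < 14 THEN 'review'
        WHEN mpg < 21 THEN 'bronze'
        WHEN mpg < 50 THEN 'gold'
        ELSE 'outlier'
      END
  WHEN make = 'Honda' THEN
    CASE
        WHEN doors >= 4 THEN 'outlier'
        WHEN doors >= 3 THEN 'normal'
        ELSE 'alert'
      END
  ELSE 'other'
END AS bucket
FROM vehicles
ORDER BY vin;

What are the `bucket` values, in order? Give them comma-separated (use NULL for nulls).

outlier, normal, other, outlier, other, other, other, other, other, other

vin=U18: make='Honda' → inner[doors >= 4] → outlier
vin=U32: make='Honda' → inner[doors >= 3] → normal
vin=U48: make='BMW' → outer ELSE → other
vin=U54: make='Ford' → inner[ELSE] → outlier
vin=U55: make='BMW' → outer ELSE → other
vin=U61: make='Kia' → outer ELSE → other
vin=U74: make='Toyota' → outer ELSE → other
vin=U78: make='Tesla' → outer ELSE → other
vin=U82: make='BMW' → outer ELSE → other
vin=U94: make='BMW' → outer ELSE → other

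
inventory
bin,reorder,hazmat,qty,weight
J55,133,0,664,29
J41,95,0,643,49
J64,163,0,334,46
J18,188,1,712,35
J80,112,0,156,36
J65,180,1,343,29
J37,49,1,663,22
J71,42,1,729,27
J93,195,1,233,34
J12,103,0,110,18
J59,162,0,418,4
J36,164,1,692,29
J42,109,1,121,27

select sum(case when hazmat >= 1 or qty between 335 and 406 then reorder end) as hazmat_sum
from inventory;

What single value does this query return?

bin=J55: ✗
bin=J41: ✗
bin=J64: ✗
bin=J18: ✓ → 188
bin=J80: ✗
bin=J65: ✓ → 180
bin=J37: ✓ → 49
bin=J71: ✓ → 42
bin=J93: ✓ → 195
bin=J12: ✗
bin=J59: ✗
bin=J36: ✓ → 164
bin=J42: ✓ → 109
hazmat_sum = 188 + 180 + 49 + 42 + 195 + 164 + 109 = 927

927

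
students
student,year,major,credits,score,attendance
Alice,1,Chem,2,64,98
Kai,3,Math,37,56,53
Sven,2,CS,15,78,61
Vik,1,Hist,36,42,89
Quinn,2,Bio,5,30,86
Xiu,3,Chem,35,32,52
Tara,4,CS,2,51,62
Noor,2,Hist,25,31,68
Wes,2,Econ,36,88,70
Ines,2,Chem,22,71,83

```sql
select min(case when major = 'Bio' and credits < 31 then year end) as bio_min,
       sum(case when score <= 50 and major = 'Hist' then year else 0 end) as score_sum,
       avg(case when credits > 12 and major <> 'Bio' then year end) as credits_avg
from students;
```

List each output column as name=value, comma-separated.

bio_min=2, score_sum=3, credits_avg=2.1428571429

[bio_min: major = 'Bio' and credits < 31]
student=Alice: ✗
student=Kai: ✗
student=Sven: ✗
student=Vik: ✗
student=Quinn: ✓ → 2
student=Xiu: ✗
student=Tara: ✗
student=Noor: ✗
student=Wes: ✗
student=Ines: ✗
bio_min = MIN(2) = 2
—
[score_sum: score <= 50 and major = 'Hist']
student=Alice: ✗
student=Kai: ✗
student=Sven: ✗
student=Vik: ✓ → 1
student=Quinn: ✗
student=Xiu: ✗
student=Tara: ✗
student=Noor: ✓ → 2
student=Wes: ✗
student=Ines: ✗
score_sum = 1 + 2 = 3
—
[credits_avg: credits > 12 and major <> 'Bio']
student=Alice: ✗
student=Kai: ✓ → 3
student=Sven: ✓ → 2
student=Vik: ✓ → 1
student=Quinn: ✗
student=Xiu: ✓ → 3
student=Tara: ✗
student=Noor: ✓ → 2
student=Wes: ✓ → 2
student=Ines: ✓ → 2
credits_avg = (3 + 2 + 1 + 3 + 2 + 2 + 2) / 7 = 2.1428571429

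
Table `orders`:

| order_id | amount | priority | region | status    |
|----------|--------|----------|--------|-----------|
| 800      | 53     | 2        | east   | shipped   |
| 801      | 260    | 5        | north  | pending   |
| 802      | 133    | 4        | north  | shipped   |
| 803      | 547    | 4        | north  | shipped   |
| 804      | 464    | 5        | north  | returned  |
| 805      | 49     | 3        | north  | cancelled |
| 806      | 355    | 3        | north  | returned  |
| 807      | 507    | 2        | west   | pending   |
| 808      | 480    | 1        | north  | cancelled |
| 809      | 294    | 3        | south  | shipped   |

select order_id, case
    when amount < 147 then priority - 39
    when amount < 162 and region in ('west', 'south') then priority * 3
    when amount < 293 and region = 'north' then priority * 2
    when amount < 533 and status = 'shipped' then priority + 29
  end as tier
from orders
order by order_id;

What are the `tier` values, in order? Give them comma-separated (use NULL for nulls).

-37, 10, -35, NULL, NULL, -36, NULL, NULL, NULL, 32

order_id=800: amount < 147 → -37
order_id=801: amount < 293 and region = 'north' → 10
order_id=802: amount < 147 → -35
order_id=803: (no match → NULL) → NULL
order_id=804: (no match → NULL) → NULL
order_id=805: amount < 147 → -36
order_id=806: (no match → NULL) → NULL
order_id=807: (no match → NULL) → NULL
order_id=808: (no match → NULL) → NULL
order_id=809: amount < 533 and status = 'shipped' → 32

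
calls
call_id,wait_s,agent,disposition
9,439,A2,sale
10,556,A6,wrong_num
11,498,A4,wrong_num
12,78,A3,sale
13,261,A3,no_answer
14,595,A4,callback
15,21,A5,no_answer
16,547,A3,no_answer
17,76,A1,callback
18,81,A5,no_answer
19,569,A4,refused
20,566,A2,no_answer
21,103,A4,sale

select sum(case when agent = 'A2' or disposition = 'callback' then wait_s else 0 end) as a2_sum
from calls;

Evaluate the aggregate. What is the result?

call_id=9: ✓ → 439
call_id=10: ✗
call_id=11: ✗
call_id=12: ✗
call_id=13: ✗
call_id=14: ✓ → 595
call_id=15: ✗
call_id=16: ✗
call_id=17: ✓ → 76
call_id=18: ✗
call_id=19: ✗
call_id=20: ✓ → 566
call_id=21: ✗
a2_sum = 439 + 595 + 76 + 566 = 1676

1676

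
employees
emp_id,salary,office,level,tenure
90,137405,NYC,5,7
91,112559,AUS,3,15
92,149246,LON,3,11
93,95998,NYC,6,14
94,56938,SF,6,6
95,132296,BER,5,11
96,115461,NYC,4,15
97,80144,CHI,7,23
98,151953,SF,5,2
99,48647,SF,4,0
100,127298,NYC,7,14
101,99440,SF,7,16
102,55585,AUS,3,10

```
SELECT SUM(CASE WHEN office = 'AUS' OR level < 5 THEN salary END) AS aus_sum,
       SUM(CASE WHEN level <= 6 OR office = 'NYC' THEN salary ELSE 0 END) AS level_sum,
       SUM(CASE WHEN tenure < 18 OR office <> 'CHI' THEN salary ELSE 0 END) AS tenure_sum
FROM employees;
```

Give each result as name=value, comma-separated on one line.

[aus_sum: office = 'AUS' OR level < 5]
emp_id=90: ✗
emp_id=91: ✓ → 112559
emp_id=92: ✓ → 149246
emp_id=93: ✗
emp_id=94: ✗
emp_id=95: ✗
emp_id=96: ✓ → 115461
emp_id=97: ✗
emp_id=98: ✗
emp_id=99: ✓ → 48647
emp_id=100: ✗
emp_id=101: ✗
emp_id=102: ✓ → 55585
aus_sum = 112559 + 149246 + 115461 + 48647 + 55585 = 481498
—
[level_sum: level <= 6 OR office = 'NYC']
emp_id=90: ✓ → 137405
emp_id=91: ✓ → 112559
emp_id=92: ✓ → 149246
emp_id=93: ✓ → 95998
emp_id=94: ✓ → 56938
emp_id=95: ✓ → 132296
emp_id=96: ✓ → 115461
emp_id=97: ✗
emp_id=98: ✓ → 151953
emp_id=99: ✓ → 48647
emp_id=100: ✓ → 127298
emp_id=101: ✗
emp_id=102: ✓ → 55585
level_sum = 137405 + 112559 + 149246 + 95998 + 56938 + 132296 + 115461 + 151953 + 48647 + 127298 + 55585 = 1183386
—
[tenure_sum: tenure < 18 OR office <> 'CHI']
emp_id=90: ✓ → 137405
emp_id=91: ✓ → 112559
emp_id=92: ✓ → 149246
emp_id=93: ✓ → 95998
emp_id=94: ✓ → 56938
emp_id=95: ✓ → 132296
emp_id=96: ✓ → 115461
emp_id=97: ✗
emp_id=98: ✓ → 151953
emp_id=99: ✓ → 48647
emp_id=100: ✓ → 127298
emp_id=101: ✓ → 99440
emp_id=102: ✓ → 55585
tenure_sum = 137405 + 112559 + 149246 + 95998 + 56938 + 132296 + 115461 + 151953 + 48647 + 127298 + 99440 + 55585 = 1282826

aus_sum=481498, level_sum=1183386, tenure_sum=1282826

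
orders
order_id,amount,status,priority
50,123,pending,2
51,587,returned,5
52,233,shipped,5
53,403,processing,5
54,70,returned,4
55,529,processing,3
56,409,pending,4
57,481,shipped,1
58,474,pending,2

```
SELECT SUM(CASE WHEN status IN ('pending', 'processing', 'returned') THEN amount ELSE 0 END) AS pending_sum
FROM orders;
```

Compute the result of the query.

2595

order_id=50: ✓ → 123
order_id=51: ✓ → 587
order_id=52: ✗
order_id=53: ✓ → 403
order_id=54: ✓ → 70
order_id=55: ✓ → 529
order_id=56: ✓ → 409
order_id=57: ✗
order_id=58: ✓ → 474
pending_sum = 123 + 587 + 403 + 70 + 529 + 409 + 474 = 2595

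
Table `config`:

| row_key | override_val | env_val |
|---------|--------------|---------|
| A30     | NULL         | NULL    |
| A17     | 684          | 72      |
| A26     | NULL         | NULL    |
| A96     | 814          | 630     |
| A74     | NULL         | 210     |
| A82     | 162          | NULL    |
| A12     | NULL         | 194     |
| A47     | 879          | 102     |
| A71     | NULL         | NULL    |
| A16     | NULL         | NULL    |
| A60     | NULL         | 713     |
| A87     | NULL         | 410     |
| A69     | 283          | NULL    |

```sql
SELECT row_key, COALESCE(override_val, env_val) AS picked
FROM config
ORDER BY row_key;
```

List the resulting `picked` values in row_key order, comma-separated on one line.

row_key=A12: override_val=NULL, env_val=194 → 194
row_key=A16: override_val=NULL, env_val=NULL (all NULL) → NULL
row_key=A17: override_val=684 → 684
row_key=A26: override_val=NULL, env_val=NULL (all NULL) → NULL
row_key=A30: override_val=NULL, env_val=NULL (all NULL) → NULL
row_key=A47: override_val=879 → 879
row_key=A60: override_val=NULL, env_val=713 → 713
row_key=A69: override_val=283 → 283
row_key=A71: override_val=NULL, env_val=NULL (all NULL) → NULL
row_key=A74: override_val=NULL, env_val=210 → 210
row_key=A82: override_val=162 → 162
row_key=A87: override_val=NULL, env_val=410 → 410
row_key=A96: override_val=814 → 814

194, NULL, 684, NULL, NULL, 879, 713, 283, NULL, 210, 162, 410, 814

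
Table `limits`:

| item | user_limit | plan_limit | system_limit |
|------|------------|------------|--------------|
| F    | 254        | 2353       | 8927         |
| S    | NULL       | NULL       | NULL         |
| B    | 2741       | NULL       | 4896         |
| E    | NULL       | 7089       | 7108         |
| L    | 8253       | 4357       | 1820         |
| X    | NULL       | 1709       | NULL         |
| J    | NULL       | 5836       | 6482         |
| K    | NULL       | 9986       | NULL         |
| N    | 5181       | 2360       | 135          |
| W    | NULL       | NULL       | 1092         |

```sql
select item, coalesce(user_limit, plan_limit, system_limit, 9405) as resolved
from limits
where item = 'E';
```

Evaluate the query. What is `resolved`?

item = E: user_limit=NULL, plan_limit=7089, system_limit=7108.
user_limit=NULL, plan_limit=7089 → 7089

7089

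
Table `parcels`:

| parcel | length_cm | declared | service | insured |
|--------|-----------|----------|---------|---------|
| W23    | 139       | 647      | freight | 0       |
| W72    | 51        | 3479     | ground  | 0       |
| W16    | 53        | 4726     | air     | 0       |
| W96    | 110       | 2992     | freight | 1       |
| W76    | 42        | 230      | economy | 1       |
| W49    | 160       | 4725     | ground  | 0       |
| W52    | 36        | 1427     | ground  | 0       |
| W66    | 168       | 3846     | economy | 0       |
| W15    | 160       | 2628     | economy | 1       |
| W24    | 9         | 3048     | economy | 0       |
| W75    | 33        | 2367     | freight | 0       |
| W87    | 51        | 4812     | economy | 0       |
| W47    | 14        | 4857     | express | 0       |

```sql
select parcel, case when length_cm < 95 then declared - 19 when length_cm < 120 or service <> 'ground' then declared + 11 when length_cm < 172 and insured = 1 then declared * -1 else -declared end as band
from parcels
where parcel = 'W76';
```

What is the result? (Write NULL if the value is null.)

211

parcel = W76: length_cm=42, declared=230, service=economy, insured=1.
length_cm < 95 → true → 211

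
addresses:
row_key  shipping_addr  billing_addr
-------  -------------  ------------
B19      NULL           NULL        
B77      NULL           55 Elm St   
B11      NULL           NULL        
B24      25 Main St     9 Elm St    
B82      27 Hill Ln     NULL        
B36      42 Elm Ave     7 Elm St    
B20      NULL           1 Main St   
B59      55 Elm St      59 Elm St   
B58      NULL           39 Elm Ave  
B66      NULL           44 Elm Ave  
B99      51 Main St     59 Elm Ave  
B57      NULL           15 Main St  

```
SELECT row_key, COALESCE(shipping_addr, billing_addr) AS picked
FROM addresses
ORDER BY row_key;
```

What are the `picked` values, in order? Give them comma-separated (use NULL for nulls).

NULL, NULL, 1 Main St, 25 Main St, 42 Elm Ave, 15 Main St, 39 Elm Ave, 55 Elm St, 44 Elm Ave, 55 Elm St, 27 Hill Ln, 51 Main St

row_key=B11: shipping_addr=NULL, billing_addr=NULL (all NULL) → NULL
row_key=B19: shipping_addr=NULL, billing_addr=NULL (all NULL) → NULL
row_key=B20: shipping_addr=NULL, billing_addr=1 Main St → 1 Main St
row_key=B24: shipping_addr=25 Main St → 25 Main St
row_key=B36: shipping_addr=42 Elm Ave → 42 Elm Ave
row_key=B57: shipping_addr=NULL, billing_addr=15 Main St → 15 Main St
row_key=B58: shipping_addr=NULL, billing_addr=39 Elm Ave → 39 Elm Ave
row_key=B59: shipping_addr=55 Elm St → 55 Elm St
row_key=B66: shipping_addr=NULL, billing_addr=44 Elm Ave → 44 Elm Ave
row_key=B77: shipping_addr=NULL, billing_addr=55 Elm St → 55 Elm St
row_key=B82: shipping_addr=27 Hill Ln → 27 Hill Ln
row_key=B99: shipping_addr=51 Main St → 51 Main St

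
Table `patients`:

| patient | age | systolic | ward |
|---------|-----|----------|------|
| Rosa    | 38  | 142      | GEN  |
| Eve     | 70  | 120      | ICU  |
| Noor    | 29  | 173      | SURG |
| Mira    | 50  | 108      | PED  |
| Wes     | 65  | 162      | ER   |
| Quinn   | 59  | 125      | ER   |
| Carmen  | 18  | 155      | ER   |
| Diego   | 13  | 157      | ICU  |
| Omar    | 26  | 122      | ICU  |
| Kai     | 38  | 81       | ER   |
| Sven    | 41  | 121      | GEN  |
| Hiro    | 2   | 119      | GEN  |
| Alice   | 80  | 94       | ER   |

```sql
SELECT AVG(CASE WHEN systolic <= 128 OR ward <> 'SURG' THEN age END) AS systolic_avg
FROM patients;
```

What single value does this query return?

41.6666666667

patient=Rosa: ✓ → 38
patient=Eve: ✓ → 70
patient=Noor: ✗
patient=Mira: ✓ → 50
patient=Wes: ✓ → 65
patient=Quinn: ✓ → 59
patient=Carmen: ✓ → 18
patient=Diego: ✓ → 13
patient=Omar: ✓ → 26
patient=Kai: ✓ → 38
patient=Sven: ✓ → 41
patient=Hiro: ✓ → 2
patient=Alice: ✓ → 80
systolic_avg = (38 + 70 + 50 + 65 + 59 + 18 + 13 + 26 + 38 + 41 + 2 + 80) / 12 = 41.6666666667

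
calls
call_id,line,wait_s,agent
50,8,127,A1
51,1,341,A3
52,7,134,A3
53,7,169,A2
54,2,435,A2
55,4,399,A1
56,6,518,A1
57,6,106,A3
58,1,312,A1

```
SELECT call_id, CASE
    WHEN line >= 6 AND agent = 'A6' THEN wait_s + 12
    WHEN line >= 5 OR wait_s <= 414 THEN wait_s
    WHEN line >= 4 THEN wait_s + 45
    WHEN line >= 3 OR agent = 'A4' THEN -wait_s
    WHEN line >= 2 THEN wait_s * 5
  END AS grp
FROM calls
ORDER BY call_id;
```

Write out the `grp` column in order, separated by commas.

127, 341, 134, 169, 2175, 399, 518, 106, 312

call_id=50: line >= 5 OR wait_s <= 414 → 127
call_id=51: line >= 5 OR wait_s <= 414 → 341
call_id=52: line >= 5 OR wait_s <= 414 → 134
call_id=53: line >= 5 OR wait_s <= 414 → 169
call_id=54: line >= 2 → 2175
call_id=55: line >= 5 OR wait_s <= 414 → 399
call_id=56: line >= 5 OR wait_s <= 414 → 518
call_id=57: line >= 5 OR wait_s <= 414 → 106
call_id=58: line >= 5 OR wait_s <= 414 → 312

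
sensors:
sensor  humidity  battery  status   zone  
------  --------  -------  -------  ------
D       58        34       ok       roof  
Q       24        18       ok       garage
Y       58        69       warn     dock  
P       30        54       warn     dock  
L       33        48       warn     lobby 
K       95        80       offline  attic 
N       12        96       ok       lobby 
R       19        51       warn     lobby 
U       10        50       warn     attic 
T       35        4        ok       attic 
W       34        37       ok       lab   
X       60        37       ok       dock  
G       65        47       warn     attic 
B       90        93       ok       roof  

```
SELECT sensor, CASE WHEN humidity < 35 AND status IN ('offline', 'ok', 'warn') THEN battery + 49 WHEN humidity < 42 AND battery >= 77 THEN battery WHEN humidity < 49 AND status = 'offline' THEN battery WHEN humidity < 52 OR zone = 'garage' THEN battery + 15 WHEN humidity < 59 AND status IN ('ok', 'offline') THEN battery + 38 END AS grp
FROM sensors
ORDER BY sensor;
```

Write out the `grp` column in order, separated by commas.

NULL, 72, NULL, NULL, 97, 145, 103, 67, 100, 19, 99, 86, NULL, NULL

sensor=B: (no match → NULL) → NULL
sensor=D: humidity < 59 AND status IN ('ok', 'offline') → 72
sensor=G: (no match → NULL) → NULL
sensor=K: (no match → NULL) → NULL
sensor=L: humidity < 35 AND status IN ('offline', 'ok', 'warn') → 97
sensor=N: humidity < 35 AND status IN ('offline', 'ok', 'warn') → 145
sensor=P: humidity < 35 AND status IN ('offline', 'ok', 'warn') → 103
sensor=Q: humidity < 35 AND status IN ('offline', 'ok', 'warn') → 67
sensor=R: humidity < 35 AND status IN ('offline', 'ok', 'warn') → 100
sensor=T: humidity < 52 OR zone = 'garage' → 19
sensor=U: humidity < 35 AND status IN ('offline', 'ok', 'warn') → 99
sensor=W: humidity < 35 AND status IN ('offline', 'ok', 'warn') → 86
sensor=X: (no match → NULL) → NULL
sensor=Y: (no match → NULL) → NULL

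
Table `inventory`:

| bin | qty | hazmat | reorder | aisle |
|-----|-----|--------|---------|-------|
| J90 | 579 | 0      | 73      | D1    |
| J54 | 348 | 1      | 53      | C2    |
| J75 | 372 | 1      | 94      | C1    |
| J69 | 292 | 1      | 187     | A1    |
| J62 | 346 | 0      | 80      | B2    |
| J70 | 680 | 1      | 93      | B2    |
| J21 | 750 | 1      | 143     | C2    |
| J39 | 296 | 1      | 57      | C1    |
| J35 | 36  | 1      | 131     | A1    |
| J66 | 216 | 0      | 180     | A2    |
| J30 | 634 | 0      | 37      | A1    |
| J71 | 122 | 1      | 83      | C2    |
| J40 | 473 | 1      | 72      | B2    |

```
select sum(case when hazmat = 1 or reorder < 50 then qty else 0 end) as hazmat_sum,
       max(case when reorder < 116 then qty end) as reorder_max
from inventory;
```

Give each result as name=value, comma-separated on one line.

hazmat_sum=4003, reorder_max=680

[hazmat_sum: hazmat = 1 or reorder < 50]
bin=J90: ✗
bin=J54: ✓ → 348
bin=J75: ✓ → 372
bin=J69: ✓ → 292
bin=J62: ✗
bin=J70: ✓ → 680
bin=J21: ✓ → 750
bin=J39: ✓ → 296
bin=J35: ✓ → 36
bin=J66: ✗
bin=J30: ✓ → 634
bin=J71: ✓ → 122
bin=J40: ✓ → 473
hazmat_sum = 348 + 372 + 292 + 680 + 750 + 296 + 36 + 634 + 122 + 473 = 4003
—
[reorder_max: reorder < 116]
bin=J90: ✓ → 579
bin=J54: ✓ → 348
bin=J75: ✓ → 372
bin=J69: ✗
bin=J62: ✓ → 346
bin=J70: ✓ → 680
bin=J21: ✗
bin=J39: ✓ → 296
bin=J35: ✗
bin=J66: ✗
bin=J30: ✓ → 634
bin=J71: ✓ → 122
bin=J40: ✓ → 473
reorder_max = MAX(579, 348, 372, 346, 680, 296, 634, 122, 473) = 680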